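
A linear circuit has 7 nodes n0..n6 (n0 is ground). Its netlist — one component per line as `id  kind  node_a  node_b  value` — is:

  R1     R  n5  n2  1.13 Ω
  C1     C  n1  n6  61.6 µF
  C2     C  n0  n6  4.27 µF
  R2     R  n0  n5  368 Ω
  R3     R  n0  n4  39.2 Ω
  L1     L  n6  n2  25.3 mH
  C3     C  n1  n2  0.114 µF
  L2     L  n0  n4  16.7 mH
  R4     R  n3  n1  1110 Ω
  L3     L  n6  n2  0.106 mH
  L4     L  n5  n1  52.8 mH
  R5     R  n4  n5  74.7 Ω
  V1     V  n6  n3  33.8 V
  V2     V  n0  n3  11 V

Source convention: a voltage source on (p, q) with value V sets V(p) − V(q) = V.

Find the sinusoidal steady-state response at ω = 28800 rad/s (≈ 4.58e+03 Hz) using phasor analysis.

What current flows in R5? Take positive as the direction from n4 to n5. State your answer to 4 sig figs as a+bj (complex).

-0.1973+0.01234j A

MNA unknowns: 6 node voltages V₁..V_6 plus 2 source currents (V1, V2)
R1: Y=0.8850+0.000j on G[5,2]
C1: Y=0.000+1.774j on G[1,6]
C2: Y=0.000+0.1230j on G[0,6]
R2: Y=0.002717+0.000j on G[0,5]
R3: Y=0.02551+0.000j on G[0,4]
L1: Y=0.000-0.001372j on G[6,2]
C3: Y=0.000+0.003283j on G[1,2]
L2: Y=0.000-0.002079j on G[0,4]
R4: Y=0.0009009+0.000j on G[3,1]
L3: Y=0.000-0.3276j on G[6,2]
L4: Y=0.000-0.0006576j on G[5,1]
R5: Y=0.01339+0.000j on G[4,5]
V1: row V6−V3=33.8, i_V1 at 6,3
V2: row V0−V3=11, i_V2 at 0,3
solve → V1=22.80+0.01596j, V2=22.76-0.7920j, V3=-11.00+0.000j, V4=7.724+0.1458j, V5=22.46-0.7759j, V6=22.80+0.000j
aux → i_V1=-0.2888-2.789j, i_V2=0.2584+2.789j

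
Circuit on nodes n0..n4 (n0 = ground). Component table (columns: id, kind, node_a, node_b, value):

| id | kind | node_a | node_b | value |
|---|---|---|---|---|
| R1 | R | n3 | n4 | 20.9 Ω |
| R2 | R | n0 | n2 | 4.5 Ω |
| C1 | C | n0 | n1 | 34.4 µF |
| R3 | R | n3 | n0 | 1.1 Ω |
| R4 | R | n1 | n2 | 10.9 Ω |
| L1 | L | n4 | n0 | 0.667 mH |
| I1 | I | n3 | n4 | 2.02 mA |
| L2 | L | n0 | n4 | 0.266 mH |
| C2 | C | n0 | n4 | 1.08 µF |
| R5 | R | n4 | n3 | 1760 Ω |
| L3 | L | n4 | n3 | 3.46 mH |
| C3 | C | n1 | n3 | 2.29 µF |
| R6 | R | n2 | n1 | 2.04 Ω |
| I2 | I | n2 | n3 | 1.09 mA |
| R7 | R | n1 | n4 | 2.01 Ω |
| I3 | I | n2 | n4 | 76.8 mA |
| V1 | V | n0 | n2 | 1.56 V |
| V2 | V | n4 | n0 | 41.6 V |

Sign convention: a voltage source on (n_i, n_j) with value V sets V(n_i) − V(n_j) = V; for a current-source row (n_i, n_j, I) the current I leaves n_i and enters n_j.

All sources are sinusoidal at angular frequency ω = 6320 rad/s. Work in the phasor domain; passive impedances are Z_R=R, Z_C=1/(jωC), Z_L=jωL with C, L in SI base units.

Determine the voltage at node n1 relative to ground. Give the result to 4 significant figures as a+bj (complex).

MNA unknowns: 4 node voltages V₁..V_4 plus 2 source currents (V1, V2)
R1: Y=0.04785+0.000j on G[3,4]
R2: Y=0.2222+0.000j on G[0,2]
C1: Y=0.000+0.2174j on G[0,1]
R3: Y=0.9091+0.000j on G[3,0]
R4: Y=0.09174+0.000j on G[1,2]
L1: Y=0.000-0.2372j on G[4,0]
I1: z[3]−=0.00202, z[4]+=0.00202
L2: Y=0.000-0.5948j on G[0,4]
C2: Y=0.000+0.006826j on G[0,4]
R5: Y=0.0005682+0.000j on G[4,3]
L3: Y=0.000-0.04573j on G[4,3]
C3: Y=0.000+0.01447j on G[1,3]
R6: Y=0.4902+0.000j on G[2,1]
I2: z[2]−=0.00109, z[3]+=0.00109
R7: Y=0.4975+0.000j on G[1,4]
I3: z[2]−=0.0768, z[4]+=0.0768
V1: row V0−V2=1.56, i_V1 at 0,2
V2: row V4−V0=41.6, i_V2 at 4,0
solve → V1=17.55-3.740j, V2=-1.560+0.000j, V3=2.213-1.649j, V4=41.60+0.000j
aux → i_V1=-11.39+2.177j, i_V2=-13.87+34.19j

17.55-3.740j V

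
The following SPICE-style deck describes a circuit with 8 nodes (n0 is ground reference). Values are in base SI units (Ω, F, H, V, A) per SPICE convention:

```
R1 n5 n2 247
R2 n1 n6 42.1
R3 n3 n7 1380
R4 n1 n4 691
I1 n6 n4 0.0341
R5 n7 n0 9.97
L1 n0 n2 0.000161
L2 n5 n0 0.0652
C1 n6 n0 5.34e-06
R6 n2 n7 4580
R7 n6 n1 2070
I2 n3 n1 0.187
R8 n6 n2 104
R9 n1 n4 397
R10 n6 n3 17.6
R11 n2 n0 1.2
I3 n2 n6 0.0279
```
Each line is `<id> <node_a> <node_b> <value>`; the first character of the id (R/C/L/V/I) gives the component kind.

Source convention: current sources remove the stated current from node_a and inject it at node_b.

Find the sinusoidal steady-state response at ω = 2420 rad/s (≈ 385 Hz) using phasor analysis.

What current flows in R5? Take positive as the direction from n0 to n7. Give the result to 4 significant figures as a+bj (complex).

Apply KCL at each of the 7 non-ground nodes and solve the resulting linear system.
Node n1: branches {R2, R4, R7, I2, R9} → V_1 = 10.26-1.432j
Node n2: branches {R1, L1, R6, R8, R11, I3} → V_2 = 0.002876-0.007548j
Node n3: branches {R3, I2, R10} → V_3 = -2.126-1.414j
Node n4: branches {R4, I1, R9} → V_4 = 18.86-1.432j
Node n5: branches {R1, L2} → V_5 = 0.004258-0.0008828j
Node n6: branches {R2, I1, C1, R7, R8, R10, I3} → V_6 = 1.139-1.432j
Node n7: branches {R3, R5, R6} → V_7 = -0.01521-0.01014j

0.001525+0.001017j A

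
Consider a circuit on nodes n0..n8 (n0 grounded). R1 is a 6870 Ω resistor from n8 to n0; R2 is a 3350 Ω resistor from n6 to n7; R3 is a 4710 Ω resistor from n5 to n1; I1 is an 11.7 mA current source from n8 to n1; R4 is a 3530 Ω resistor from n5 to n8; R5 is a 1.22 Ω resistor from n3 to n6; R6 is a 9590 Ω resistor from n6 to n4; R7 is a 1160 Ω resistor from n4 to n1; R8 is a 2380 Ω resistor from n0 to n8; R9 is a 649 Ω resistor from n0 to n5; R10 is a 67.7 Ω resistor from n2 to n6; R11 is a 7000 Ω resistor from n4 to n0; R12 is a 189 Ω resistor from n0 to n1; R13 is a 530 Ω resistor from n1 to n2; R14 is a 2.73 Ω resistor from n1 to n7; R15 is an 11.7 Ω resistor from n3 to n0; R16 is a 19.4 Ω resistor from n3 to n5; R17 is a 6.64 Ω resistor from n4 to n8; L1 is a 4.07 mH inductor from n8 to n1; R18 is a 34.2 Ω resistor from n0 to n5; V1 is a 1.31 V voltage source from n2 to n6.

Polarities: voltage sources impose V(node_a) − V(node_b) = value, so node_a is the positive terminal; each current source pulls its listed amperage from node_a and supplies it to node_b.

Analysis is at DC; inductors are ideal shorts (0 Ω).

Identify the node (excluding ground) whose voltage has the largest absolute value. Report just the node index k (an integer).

2

MNA unknowns: 8 node voltages V₁..V_8 plus 2 source currents (L1, V1)
R1: Y=0.0001456 on G[8,0]
R2: Y=0.0002985 on G[6,7]
R3: Y=0.0002123 on G[5,1]
I1: z[8]−=0.0117, z[1]+=0.0117
R4: Y=0.0002833 on G[5,8]
R5: Y=0.8197 on G[3,6]
R6: Y=0.0001043 on G[6,4]
R7: Y=0.0008621 on G[4,1]
R8: Y=0.0004202 on G[0,8]
R9: Y=0.001541 on G[0,5]
R10: Y=0.01477 on G[2,6]
R11: Y=0.0001429 on G[4,0]
R12: Y=0.005291 on G[0,1]
R13: Y=0.001887 on G[1,2]
R14: Y=0.3663 on G[1,7]
R15: Y=0.08547 on G[3,0]
R16: Y=0.05155 on G[3,5]
R17: Y=0.1506 on G[4,8]
L1: row V8−V1=0, i_L1 at 8,1
R18: Y=0.02924 on G[0,5]
V1: row V2−V6=1.31, i_V1 at 2,6
solve → V1=0.2761, V2=1.291, V3=-0.01632, V4=0.2756, V5=-0.008503, V6=-0.01851, V7=0.2758, V8=0.2761
aux → i_L1=-0.01201, i_V1=-0.02127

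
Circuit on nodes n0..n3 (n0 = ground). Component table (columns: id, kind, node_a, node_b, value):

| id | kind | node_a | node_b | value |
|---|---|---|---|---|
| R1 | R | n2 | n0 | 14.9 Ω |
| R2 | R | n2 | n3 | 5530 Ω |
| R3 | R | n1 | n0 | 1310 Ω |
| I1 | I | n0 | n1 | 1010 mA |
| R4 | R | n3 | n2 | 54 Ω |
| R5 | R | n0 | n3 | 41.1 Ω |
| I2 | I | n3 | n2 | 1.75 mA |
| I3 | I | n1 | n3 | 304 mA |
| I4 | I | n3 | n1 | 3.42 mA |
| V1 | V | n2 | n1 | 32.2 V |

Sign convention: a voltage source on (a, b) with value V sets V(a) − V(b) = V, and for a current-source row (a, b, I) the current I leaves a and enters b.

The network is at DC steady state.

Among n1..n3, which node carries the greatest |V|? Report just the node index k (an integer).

Element admittances at DC:
  Y(R1) = 0.06711 S between n2,n0
  Y(R2) = 0.0001808 S between n2,n3
  Y(R3) = 0.0007634 S between n1,n0
  I1: injects 1.01 A into n1 (from n0)
  Y(R4) = 0.01852 S between n3,n2
  Y(R5) = 0.02433 S between n0,n3
  I2: injects 0.00175 A into n2 (from n3)
  I3: injects 0.304 A into n3 (from n1)
  I4: injects 0.00342 A into n1 (from n3)
  V1: constraint V(n2)−V(n1) = 32.2
Assemble and solve the 4×4 MNA system:
  V(n1)=-21.17  V(n2)=11.03  V(n3)=11.74
  i(V1)=-0.7256

1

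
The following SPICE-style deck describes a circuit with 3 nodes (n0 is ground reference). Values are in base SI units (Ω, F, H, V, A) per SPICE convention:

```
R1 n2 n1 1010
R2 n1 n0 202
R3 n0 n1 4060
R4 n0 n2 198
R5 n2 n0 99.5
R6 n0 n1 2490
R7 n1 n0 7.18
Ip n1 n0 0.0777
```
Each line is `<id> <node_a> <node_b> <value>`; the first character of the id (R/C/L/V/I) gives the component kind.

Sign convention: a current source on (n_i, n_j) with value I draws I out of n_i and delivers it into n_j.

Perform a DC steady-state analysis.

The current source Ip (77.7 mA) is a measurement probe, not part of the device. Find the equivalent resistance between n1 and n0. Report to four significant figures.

R_eq = 6.859 Ω

Apply KCL at each of the 2 non-ground nodes and solve the resulting linear system.
Node n1: branches {R1, R2, R3, R6, R7, Ip} → V_1 = -0.5329
Node n2: branches {R1, R4, R5} → V_2 = -0.03279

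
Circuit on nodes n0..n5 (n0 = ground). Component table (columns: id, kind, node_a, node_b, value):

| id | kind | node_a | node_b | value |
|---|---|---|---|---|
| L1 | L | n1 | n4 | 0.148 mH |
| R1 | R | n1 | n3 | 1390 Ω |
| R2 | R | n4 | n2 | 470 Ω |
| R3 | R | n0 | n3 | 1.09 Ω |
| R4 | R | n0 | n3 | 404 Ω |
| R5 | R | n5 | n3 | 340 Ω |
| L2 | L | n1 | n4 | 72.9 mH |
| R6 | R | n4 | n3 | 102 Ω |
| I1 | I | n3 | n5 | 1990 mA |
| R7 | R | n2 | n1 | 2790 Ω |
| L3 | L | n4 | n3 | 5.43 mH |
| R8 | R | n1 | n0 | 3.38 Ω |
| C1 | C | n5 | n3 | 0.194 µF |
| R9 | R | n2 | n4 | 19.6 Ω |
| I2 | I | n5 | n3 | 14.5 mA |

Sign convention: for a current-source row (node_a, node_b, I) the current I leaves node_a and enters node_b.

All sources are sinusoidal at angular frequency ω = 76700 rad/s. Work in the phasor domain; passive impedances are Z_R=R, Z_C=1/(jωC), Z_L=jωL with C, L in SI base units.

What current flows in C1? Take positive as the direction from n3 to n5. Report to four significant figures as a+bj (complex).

Element admittances at ω=76700 rad/s:
  Y(L1) = 0.000-0.08809j S between n1,n4
  Y(R1) = 0.0007194+0.000j S between n1,n3
  Y(R2) = 0.002128+0.000j S between n4,n2
  Y(R3) = 0.9174+0.000j S between n0,n3
  Y(R4) = 0.002475+0.000j S between n0,n3
  Y(R5) = 0.002941+0.000j S between n5,n3
  Y(L2) = 0.000-0.0001788j S between n1,n4
  Y(R6) = 0.009804+0.000j S between n4,n3
  I1: injects 1.99 A into n5 (from n3)
  Y(R7) = 0.0003584+0.000j S between n2,n1
  Y(L3) = 0.000-0.002401j S between n4,n3
  Y(R8) = 0.2959+0.000j S between n1,n0
  Y(C1) = 0.000+0.01488j S between n5,n3
  Y(R9) = 0.05102+0.000j S between n2,n4
  I2: injects 0.0145 A into n3 (from n5)
Assemble and solve the 5×5 MNA system:
  V(n1)=0.000+0.000j  V(n2)=0.000+0.000j  V(n3)=0.000+0.000j  V(n4)=0.000+0.000j  V(n5)=25.26-127.8j

-1.901-0.3758j A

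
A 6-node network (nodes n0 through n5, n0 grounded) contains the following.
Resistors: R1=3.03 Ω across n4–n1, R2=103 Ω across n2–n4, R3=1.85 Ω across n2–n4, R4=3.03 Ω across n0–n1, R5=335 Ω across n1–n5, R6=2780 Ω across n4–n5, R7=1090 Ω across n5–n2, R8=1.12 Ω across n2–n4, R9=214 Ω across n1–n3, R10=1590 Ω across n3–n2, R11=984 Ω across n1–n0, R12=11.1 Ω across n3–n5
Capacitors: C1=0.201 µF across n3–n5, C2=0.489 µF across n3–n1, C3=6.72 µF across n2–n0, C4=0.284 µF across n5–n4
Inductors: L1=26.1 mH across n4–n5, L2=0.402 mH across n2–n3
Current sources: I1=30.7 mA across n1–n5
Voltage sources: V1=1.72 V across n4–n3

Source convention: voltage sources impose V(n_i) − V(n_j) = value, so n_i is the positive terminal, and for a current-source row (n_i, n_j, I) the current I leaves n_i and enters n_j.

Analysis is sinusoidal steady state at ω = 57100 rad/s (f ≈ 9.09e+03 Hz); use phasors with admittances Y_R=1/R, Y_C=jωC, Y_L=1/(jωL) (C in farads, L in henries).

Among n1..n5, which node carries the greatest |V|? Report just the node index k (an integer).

3

Element admittances at ω=57100 rad/s:
  Y(R1) = 0.3300+0.000j S between n4,n1
  Y(R2) = 0.009709+0.000j S between n2,n4
  Y(R3) = 0.5405+0.000j S between n2,n4
  Y(R4) = 0.3300+0.000j S between n0,n1
  Y(R5) = 0.002985+0.000j S between n1,n5
  Y(R6) = 0.0003597+0.000j S between n4,n5
  Y(R7) = 0.0009174+0.000j S between n5,n2
  Y(C1) = 0.000+0.01148j S between n3,n5
  Y(L1) = 0.000-0.0006710j S between n4,n5
  Y(C2) = 0.000+0.02792j S between n3,n1
  Y(R8) = 0.8929+0.000j S between n2,n4
  Y(R9) = 0.004673+0.000j S between n1,n3
  Y(C3) = 0.000+0.3837j S between n2,n0
  Y(L2) = 0.000-0.04357j S between n2,n3
  I1: injects 0.0307 A into n5 (from n1)
  Y(C4) = 0.000+0.01622j S between n5,n4
  Y(R10) = 0.0006289+0.000j S between n3,n2
  Y(R11) = 0.001016+0.000j S between n1,n0
  Y(R12) = 0.09009+0.000j S between n3,n5
  V1: constraint V(n4)−V(n3) = 1.72
Assemble and solve the 6×6 MNA system:
  V(n1)=-0.02171-0.09159j  V(n2)=0.07902-0.01873j  V(n3)=-1.634-0.04948j  V(n4)=0.08648-0.04948j  V(n5)=-1.189+0.1057j
  i(V1)=-0.04935+0.01070j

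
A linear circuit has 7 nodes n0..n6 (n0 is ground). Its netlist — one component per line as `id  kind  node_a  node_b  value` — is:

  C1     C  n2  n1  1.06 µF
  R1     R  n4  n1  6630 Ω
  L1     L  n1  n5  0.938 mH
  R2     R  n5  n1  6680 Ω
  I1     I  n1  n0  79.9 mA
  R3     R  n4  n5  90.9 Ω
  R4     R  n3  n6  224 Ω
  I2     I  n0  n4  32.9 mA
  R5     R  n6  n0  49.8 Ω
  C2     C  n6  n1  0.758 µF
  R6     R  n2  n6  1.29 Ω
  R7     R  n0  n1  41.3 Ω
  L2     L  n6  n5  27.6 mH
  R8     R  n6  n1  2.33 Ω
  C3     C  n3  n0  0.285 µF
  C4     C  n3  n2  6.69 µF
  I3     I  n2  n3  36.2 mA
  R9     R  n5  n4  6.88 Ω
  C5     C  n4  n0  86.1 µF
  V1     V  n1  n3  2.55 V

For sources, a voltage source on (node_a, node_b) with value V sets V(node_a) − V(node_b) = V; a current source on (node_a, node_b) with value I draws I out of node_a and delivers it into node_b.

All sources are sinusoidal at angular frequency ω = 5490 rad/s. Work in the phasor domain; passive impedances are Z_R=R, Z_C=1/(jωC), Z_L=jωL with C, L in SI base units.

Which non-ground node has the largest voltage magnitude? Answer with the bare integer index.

3

Apply KCL at each of the 6 non-ground nodes and solve the resulting linear system.
Node n1: branches {C1, R1, L1, R2, I1, C2, R7, R8, V1} → V_1 = -0.4181-0.1399j
Node n2: branches {C1, R6, C4, I3} → V_2 = -0.5901-0.4370j
Node n3: branches {R4, C3, C4, I3, V1} → V_3 = -2.968-0.1399j
Node n4: branches {R1, R3, I2, R9, C5} → V_4 = 0.03083+0.05609j
Node n5: branches {L1, R2, R3, L2, R9} → V_5 = -0.3487+0.1495j
Node n6: branches {R4, R5, C2, R6, L2, R8} → V_6 = -0.5271-0.3256j
Source currents: i(V1)=-0.05779-0.09115j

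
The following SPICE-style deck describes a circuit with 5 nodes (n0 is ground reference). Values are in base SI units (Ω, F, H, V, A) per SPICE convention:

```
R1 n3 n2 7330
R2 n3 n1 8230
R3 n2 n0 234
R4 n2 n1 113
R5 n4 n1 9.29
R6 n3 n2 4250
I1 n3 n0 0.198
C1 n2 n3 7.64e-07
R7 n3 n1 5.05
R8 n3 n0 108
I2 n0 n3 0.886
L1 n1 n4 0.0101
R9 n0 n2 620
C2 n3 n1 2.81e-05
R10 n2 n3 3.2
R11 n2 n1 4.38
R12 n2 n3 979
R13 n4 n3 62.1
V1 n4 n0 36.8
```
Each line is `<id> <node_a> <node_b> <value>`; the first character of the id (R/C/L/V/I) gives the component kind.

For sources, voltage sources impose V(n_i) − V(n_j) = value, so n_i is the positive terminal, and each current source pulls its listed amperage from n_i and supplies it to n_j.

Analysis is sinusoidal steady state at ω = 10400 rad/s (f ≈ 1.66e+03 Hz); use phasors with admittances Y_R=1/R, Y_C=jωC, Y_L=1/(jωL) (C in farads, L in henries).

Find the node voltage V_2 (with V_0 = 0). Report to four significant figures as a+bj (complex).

Element admittances at ω=10400 rad/s:
  Y(R1) = 0.0001364+0.000j S between n3,n2
  Y(R2) = 0.0001215+0.000j S between n3,n1
  Y(R3) = 0.004274+0.000j S between n2,n0
  Y(R4) = 0.008850+0.000j S between n2,n1
  Y(R5) = 0.1076+0.000j S between n4,n1
  Y(R6) = 0.0002353+0.000j S between n3,n2
  I1: injects 0.198 A into n0 (from n3)
  Y(C1) = 0.000+0.007946j S between n2,n3
  Y(R7) = 0.1980+0.000j S between n3,n1
  Y(R8) = 0.009259+0.000j S between n3,n0
  I2: injects 0.886 A into n3 (from n0)
  Y(L1) = 0.000-0.009520j S between n1,n4
  Y(R9) = 0.001613+0.000j S between n0,n2
  Y(C2) = 0.000+0.2922j S between n3,n1
  Y(R10) = 0.3125+0.000j S between n2,n3
  Y(R11) = 0.2283+0.000j S between n2,n1
  Y(R12) = 0.001021+0.000j S between n2,n3
  Y(R13) = 0.01610+0.000j S between n4,n3
  V1: constraint V(n4)−V(n0) = 36.8
Assemble and solve the 5×5 MNA system:
  V(n1)=37.68+0.1179j  V(n2)=37.47-0.03317j  V(n3)=38.01-0.1616j  V(n4)=36.80+0.000j
  i(V1)=0.1155+0.001691j

37.47-0.03317j V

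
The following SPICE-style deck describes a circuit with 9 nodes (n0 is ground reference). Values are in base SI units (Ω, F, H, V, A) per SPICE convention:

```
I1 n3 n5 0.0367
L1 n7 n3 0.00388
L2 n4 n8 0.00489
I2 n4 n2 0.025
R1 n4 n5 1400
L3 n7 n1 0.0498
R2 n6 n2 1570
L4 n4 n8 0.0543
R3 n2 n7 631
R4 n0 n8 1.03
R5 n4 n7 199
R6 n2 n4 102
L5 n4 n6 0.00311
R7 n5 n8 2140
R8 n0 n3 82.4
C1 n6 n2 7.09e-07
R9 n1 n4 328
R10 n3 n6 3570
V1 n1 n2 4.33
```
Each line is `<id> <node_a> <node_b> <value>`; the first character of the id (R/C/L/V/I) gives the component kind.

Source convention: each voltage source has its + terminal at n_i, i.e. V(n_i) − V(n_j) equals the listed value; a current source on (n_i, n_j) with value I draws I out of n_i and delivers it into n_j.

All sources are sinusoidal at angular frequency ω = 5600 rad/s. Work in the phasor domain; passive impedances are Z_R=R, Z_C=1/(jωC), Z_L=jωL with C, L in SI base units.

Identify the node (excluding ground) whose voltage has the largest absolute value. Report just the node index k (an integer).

5

Apply KCL at each of the 8 non-ground nodes and solve the resulting linear system.
Node n1: branches {L3, R9, V1} → V_1 = 4.524+1.341j
Node n2: branches {I2, R2, R3, R6, C1, V1} → V_2 = 0.1936+1.341j
Node n3: branches {I1, L1, R8, R10} → V_3 = -1.708-1.079j
Node n4: branches {L2, I2, R1, L4, R5, R6, L5, R9} → V_4 = -0.3064+0.1719j
Node n5: branches {I1, R1, R7} → V_5 = 30.88+0.1093j
Node n6: branches {R2, L5, C1, R10} → V_6 = -0.3525+0.08442j
Node n7: branches {L1, L3, R3, R5} → V_7 = -1.416-0.7400j
Node n8: branches {L2, L4, R4, R7} → V_8 = 0.02135+0.01349j
Source currents: i(V1)=-0.02219+0.01773j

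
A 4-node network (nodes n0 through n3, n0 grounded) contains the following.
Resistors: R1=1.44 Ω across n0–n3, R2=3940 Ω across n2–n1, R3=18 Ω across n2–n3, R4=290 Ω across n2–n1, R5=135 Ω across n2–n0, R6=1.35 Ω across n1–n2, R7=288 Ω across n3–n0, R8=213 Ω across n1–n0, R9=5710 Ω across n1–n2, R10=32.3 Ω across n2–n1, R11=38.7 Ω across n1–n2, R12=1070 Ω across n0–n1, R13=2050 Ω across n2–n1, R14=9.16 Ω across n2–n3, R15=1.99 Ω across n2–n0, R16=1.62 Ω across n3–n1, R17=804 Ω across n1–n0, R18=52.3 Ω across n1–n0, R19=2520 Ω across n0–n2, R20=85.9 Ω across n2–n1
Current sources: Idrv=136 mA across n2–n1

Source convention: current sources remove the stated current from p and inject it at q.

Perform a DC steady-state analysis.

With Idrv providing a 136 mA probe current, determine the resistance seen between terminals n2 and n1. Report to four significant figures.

Element admittances at DC:
  Y(R1) = 0.6944 S between n0,n3
  Y(R2) = 0.0002538 S between n2,n1
  Y(R3) = 0.05556 S between n2,n3
  Y(R4) = 0.003448 S between n2,n1
  Y(R5) = 0.007407 S between n2,n0
  Y(R6) = 0.7407 S between n1,n2
  Y(R7) = 0.003472 S between n3,n0
  Y(R8) = 0.004695 S between n1,n0
  Y(R9) = 0.0001751 S between n1,n2
  Y(R10) = 0.03096 S between n2,n1
  Y(R11) = 0.02584 S between n1,n2
  Y(R12) = 0.0009346 S between n0,n1
  Y(R13) = 0.0004878 S between n2,n1
  Y(R14) = 0.1092 S between n2,n3
  Y(R15) = 0.5025 S between n2,n0
  Y(R16) = 0.6173 S between n3,n1
  Y(R17) = 0.001244 S between n1,n0
  Y(R18) = 0.01912 S between n1,n0
  Y(R19) = 0.0003968 S between n0,n2
  Y(R20) = 0.01164 S between n2,n1
  Idrv: injects 0.136 A into n1 (from n2)
Assemble and solve the 3×3 MNA system:
  V(n1)=0.08119  V(n2)=-0.04378  V(n3)=0.02899

R_eq = 0.9189 Ω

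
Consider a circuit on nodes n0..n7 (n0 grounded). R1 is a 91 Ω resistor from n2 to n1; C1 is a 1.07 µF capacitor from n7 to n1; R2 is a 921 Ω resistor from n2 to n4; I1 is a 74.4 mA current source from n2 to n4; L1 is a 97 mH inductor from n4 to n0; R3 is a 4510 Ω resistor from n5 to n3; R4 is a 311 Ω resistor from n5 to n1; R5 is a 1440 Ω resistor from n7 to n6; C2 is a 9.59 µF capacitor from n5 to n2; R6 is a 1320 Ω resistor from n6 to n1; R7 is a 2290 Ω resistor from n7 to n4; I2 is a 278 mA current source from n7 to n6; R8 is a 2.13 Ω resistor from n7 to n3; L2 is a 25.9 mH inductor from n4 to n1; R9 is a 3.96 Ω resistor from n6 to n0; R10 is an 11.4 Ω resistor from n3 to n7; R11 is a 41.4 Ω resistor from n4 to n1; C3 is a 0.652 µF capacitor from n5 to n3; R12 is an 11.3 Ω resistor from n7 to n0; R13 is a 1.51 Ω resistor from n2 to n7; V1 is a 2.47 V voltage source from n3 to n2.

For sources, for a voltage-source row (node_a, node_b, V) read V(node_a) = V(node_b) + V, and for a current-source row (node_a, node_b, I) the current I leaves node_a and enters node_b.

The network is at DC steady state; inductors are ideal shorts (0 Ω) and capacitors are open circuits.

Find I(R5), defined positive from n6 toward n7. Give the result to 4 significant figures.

0.003058 A

MNA unknowns: 7 node voltages V₁..V_7 plus 3 source currents (L1, L2, V1)
R1: Y=0.01099 on G[2,1]
C1: Y=0.000 on G[7,1]
R2: Y=0.001086 on G[2,4]
I1: z[2]−=0.0744, z[4]+=0.0744
L1: row V4−V0=0, i_L1 at 4,0
R3: Y=0.0002217 on G[5,3]
R4: Y=0.003215 on G[5,1]
R5: Y=0.0006944 on G[7,6]
C2: Y=0.000 on G[5,2]
R6: Y=0.0007576 on G[6,1]
R7: Y=0.0004367 on G[7,4]
I2: z[7]−=0.278, z[6]+=0.278
R8: Y=0.4695 on G[7,3]
L2: row V4−V1=0, i_L2 at 4,1
R9: Y=0.2525 on G[6,0]
R10: Y=0.08772 on G[3,7]
R11: Y=0.02415 on G[4,1]
C3: Y=0.000 on G[5,3]
R12: Y=0.08850 on G[7,0]
R13: Y=0.6623 on G[2,7]
V1: row V3−V2=2.47, i_V1 at 3,2
solve → V1=0.000, V2=-4.463, V3=-1.993, V4=0.000, V5=-0.1285, V6=1.086, V7=-3.318
aux → i_L1=0.01947, i_L2=0.04863, i_V1=-0.7378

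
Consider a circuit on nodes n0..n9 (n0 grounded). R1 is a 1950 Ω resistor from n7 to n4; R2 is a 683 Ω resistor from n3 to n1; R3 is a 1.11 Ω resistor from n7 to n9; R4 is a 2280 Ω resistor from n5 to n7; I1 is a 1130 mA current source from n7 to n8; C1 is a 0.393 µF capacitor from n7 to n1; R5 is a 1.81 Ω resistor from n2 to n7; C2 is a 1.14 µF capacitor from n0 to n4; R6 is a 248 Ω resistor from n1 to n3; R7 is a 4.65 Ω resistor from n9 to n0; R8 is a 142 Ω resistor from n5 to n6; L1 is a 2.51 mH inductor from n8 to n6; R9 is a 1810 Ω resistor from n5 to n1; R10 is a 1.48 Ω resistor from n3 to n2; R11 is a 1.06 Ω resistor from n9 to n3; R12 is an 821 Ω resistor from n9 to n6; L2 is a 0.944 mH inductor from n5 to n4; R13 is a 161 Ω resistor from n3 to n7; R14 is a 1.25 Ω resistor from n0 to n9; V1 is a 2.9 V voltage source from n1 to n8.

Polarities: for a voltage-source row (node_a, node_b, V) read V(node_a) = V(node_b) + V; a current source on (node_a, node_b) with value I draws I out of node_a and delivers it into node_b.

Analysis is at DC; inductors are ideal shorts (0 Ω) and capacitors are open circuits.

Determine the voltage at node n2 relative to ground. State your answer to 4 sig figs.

-0.05156 V

Element admittances at DC:
  Y(R1) = 0.0005128 S between n7,n4
  Y(R2) = 0.001464 S between n3,n1
  Y(R3) = 0.9009 S between n7,n9
  Y(R4) = 0.0004386 S between n5,n7
  I1: injects 1.13 A into n8 (from n7)
  Y(C1) = 0.000 S between n7,n1
  Y(R5) = 0.5525 S between n2,n7
  Y(C2) = 0.000 S between n0,n4
  Y(R6) = 0.004032 S between n1,n3
  Y(R7) = 0.2151 S between n9,n0
  Y(R8) = 0.007042 S between n5,n6
  L1: short n8↔n6 (DC inductor)
  Y(R9) = 0.0005525 S between n5,n1
  Y(R10) = 0.6757 S between n3,n2
  Y(R11) = 0.9434 S between n9,n3
  Y(R12) = 0.001218 S between n9,n6
  L2: short n5↔n4 (DC inductor)
  Y(R13) = 0.006211 S between n3,n7
  Y(R14) = 0.8000 S between n0,n9
  V1: constraint V(n1)−V(n8) = 2.9
Assemble and solve the 12×12 MNA system:
  V(n1)=150.5  V(n2)=-0.05156  V(n3)=0.4832  V(n4)=131.3  V(n5)=131.3  V(n6)=147.6  V(n7)=-0.7056  V(n8)=147.6  V(n9)=0.000
  i(L1)=0.2948  i(L2)=0.06769  i(V1)=-0.8352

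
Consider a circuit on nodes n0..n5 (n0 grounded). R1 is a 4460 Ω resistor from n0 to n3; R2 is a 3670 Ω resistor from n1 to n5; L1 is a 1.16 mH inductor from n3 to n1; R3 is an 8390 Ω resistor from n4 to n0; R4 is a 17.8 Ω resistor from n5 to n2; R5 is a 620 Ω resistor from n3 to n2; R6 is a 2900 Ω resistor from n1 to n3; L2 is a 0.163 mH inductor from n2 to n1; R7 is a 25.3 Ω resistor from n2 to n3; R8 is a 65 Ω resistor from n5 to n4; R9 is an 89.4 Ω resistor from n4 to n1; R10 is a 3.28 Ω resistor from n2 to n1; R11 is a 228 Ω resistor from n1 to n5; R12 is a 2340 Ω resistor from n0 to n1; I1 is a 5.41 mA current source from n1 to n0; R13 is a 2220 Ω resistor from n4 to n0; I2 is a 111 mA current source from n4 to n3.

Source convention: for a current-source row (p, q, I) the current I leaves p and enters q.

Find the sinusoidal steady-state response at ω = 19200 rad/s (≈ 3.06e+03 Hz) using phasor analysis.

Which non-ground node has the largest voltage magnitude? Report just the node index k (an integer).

4

Apply KCL at each of the 5 non-ground nodes and solve the resulting linear system.
Node n1: branches {R2, L1, R6, L2, R9, R10, R11, R12, I1} → V_1 = -2.498-0.2647j
Node n2: branches {R4, R5, L2, R7, R10} → V_2 = -2.581-0.1849j
Node n3: branches {R1, L1, R5, R6, R7, I2} → V_3 = -1.337+1.065j
Node n4: branches {R3, R8, R9, R13, I2} → V_4 = -7.097-0.2208j
Node n5: branches {R2, R4, R8, R11} → V_5 = -3.487-0.1971j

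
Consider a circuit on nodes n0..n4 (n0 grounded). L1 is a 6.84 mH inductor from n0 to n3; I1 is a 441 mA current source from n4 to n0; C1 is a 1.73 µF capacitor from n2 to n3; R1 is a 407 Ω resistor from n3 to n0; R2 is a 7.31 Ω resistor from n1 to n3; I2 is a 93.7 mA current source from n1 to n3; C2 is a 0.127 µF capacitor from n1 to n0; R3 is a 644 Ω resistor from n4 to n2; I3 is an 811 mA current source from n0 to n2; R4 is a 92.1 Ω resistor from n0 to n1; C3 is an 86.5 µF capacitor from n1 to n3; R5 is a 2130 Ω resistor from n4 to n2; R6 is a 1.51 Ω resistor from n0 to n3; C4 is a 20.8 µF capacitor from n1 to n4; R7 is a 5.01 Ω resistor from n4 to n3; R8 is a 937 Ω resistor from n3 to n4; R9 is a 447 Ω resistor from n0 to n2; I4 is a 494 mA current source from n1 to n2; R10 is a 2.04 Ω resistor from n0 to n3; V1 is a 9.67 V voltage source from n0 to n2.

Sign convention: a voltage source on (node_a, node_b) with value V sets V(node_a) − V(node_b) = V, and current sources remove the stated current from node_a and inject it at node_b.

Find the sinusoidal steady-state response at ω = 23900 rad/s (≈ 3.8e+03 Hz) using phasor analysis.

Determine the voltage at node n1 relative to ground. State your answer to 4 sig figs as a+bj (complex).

-0.9615+0.1131j V

Apply KCL at each of the 4 non-ground nodes and solve the resulting linear system.
Node n1: branches {R2, I2, C2, R4, C3, C4, I4} → V_1 = -0.9615+0.1131j
Node n2: branches {C1, R3, I3, R5, R9, I4, V1} → V_2 = -9.670+0.000j
Node n3: branches {L1, C1, R1, R2, I2, C3, R6, R7, R8, R10} → V_3 = -0.8245-0.3210j
Node n4: branches {I1, R3, R5, C4, R7, R8} → V_4 = -1.415+0.7953j
Source currents: i(V1)=-1.357-0.3673j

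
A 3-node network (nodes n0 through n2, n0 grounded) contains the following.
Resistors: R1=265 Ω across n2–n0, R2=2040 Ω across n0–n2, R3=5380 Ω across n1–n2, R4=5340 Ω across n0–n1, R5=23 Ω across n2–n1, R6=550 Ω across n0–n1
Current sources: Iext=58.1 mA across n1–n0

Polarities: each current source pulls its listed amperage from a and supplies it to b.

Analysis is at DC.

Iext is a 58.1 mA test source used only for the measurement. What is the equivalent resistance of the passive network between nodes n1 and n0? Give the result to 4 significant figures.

R_eq = 169.8 Ω

MNA unknowns: 2 node voltages V₁..V_2
R1: Y=0.003774 on G[2,0]
R2: Y=0.0004902 on G[0,2]
R3: Y=0.0001859 on G[1,2]
R4: Y=0.0001873 on G[0,1]
R5: Y=0.04348 on G[2,1]
R6: Y=0.001818 on G[0,1]
Iext: z[1]−=0.0581, z[0]+=0.0581
solve → V1=-9.864, V2=-8.987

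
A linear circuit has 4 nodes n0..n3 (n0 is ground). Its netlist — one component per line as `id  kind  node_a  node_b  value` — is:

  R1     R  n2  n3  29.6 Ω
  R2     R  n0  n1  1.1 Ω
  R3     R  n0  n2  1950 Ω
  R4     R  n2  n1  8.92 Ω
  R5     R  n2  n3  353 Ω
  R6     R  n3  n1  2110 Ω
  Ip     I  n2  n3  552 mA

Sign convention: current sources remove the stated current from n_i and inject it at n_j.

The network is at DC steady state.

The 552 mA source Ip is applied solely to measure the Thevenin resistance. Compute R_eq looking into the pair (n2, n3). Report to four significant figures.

Apply KCL at each of the 3 non-ground nodes and solve the resulting linear system.
Node n1: branches {R2, R4, R6} → V_1 = 3.516e-05
Node n2: branches {R1, R3, R4, R5, Ip} → V_2 = -0.06233
Node n3: branches {R1, R5, R6, Ip} → V_3 = 14.82

R_eq = 26.96 Ω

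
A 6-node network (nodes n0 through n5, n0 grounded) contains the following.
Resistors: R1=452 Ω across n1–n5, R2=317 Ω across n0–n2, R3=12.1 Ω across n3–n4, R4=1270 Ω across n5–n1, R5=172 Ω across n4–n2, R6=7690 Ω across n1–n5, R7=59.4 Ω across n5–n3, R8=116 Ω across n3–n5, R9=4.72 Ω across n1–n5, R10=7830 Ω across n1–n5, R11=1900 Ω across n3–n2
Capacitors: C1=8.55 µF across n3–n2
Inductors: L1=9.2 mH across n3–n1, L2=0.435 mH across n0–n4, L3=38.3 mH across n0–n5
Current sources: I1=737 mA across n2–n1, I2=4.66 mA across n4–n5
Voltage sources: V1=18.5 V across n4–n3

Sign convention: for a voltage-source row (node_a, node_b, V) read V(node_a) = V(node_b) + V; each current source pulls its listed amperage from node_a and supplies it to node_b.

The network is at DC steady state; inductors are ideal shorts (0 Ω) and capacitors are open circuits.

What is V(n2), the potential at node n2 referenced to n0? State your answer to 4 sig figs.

-78.65 V

Apply KCL at each of the 5 non-ground nodes and solve the resulting linear system.
Node n1: branches {R1, L1, R4, R6, I1, R9, R10} → V_1 = -18.50
Node n2: branches {R2, C1, R5, I1, R11} → V_2 = -78.65
Node n3: branches {C1, L1, R3, R7, R8, R11, V1} → V_3 = -18.50
Node n4: branches {R3, R5, L2, I2, V1} → V_4 = 0.000
Node n5: branches {R1, R4, R6, R7, R8, L3, R9, R10, I2} → V_5 = 0.000
Source currents: i(L1)=-4.717, i(L2)=-4.694, i(L3)=4.446, i(V1)=-6.685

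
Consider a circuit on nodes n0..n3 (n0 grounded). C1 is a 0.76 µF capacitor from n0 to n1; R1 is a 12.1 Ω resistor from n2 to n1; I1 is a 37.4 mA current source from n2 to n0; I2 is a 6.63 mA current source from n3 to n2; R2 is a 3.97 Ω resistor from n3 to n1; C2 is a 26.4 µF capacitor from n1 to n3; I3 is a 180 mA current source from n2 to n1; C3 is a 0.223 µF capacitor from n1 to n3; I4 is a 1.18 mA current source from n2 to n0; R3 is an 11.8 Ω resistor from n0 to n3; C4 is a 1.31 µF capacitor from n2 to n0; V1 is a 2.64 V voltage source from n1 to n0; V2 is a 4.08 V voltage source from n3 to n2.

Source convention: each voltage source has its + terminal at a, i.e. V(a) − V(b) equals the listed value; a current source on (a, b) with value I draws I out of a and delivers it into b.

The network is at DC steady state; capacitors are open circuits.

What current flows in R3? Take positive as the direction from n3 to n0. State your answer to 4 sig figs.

0.2025 A

Apply KCL at each of the 3 non-ground nodes and solve the resulting linear system.
Node n1: branches {C1, R1, R2, C2, I3, C3, V1} → V_1 = 2.640
Node n2: branches {R1, I1, I2, I3, I4, C4, V2} → V_2 = -1.691
Node n3: branches {I2, R2, C2, C3, R3, V2} → V_3 = 2.389
Source currents: i(V1)=-0.2411, i(V2)=-0.1460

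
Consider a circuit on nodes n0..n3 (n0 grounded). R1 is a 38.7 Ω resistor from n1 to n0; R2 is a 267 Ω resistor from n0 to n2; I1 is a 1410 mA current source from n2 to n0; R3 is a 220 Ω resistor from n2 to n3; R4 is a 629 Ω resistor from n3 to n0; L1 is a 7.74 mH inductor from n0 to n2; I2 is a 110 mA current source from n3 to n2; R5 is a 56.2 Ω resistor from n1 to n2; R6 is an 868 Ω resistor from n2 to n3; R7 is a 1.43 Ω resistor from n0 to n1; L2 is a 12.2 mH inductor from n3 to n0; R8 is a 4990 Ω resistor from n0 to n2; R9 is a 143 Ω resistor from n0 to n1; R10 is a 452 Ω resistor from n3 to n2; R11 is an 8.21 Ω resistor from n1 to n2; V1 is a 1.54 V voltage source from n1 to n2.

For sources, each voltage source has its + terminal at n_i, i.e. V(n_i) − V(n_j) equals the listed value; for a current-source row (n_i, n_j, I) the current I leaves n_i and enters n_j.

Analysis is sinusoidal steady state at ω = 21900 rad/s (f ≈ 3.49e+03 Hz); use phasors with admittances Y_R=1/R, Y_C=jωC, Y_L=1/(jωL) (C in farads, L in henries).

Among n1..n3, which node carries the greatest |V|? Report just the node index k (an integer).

Element admittances at ω=21900 rad/s:
  Y(R1) = 0.02584+0.000j S between n1,n0
  Y(R2) = 0.003745+0.000j S between n0,n2
  I1: injects 1.41 A into n0 (from n2)
  Y(R3) = 0.004545+0.000j S between n2,n3
  Y(R4) = 0.001590+0.000j S between n3,n0
  Y(L1) = 0.000-0.005899j S between n0,n2
  I2: injects 0.11 A into n2 (from n3)
  Y(R5) = 0.01779+0.000j S between n1,n2
  Y(R6) = 0.001152+0.000j S between n2,n3
  Y(R7) = 0.6993+0.000j S between n0,n1
  Y(L2) = 0.000-0.003743j S between n3,n0
  Y(R8) = 0.0002004+0.000j S between n0,n2
  Y(R9) = 0.006993+0.000j S between n0,n1
  Y(R10) = 0.002212+0.000j S between n3,n2
  Y(R11) = 0.1218+0.000j S between n1,n2
  V1: constraint V(n1)−V(n2) = 1.54
Assemble and solve the 4×4 MNA system:
  V(n1)=-1.855-0.07976j  V(n2)=-3.395-0.07976j  V(n3)=-12.45-4.971j
  i(V1)=1.143+0.05840j

3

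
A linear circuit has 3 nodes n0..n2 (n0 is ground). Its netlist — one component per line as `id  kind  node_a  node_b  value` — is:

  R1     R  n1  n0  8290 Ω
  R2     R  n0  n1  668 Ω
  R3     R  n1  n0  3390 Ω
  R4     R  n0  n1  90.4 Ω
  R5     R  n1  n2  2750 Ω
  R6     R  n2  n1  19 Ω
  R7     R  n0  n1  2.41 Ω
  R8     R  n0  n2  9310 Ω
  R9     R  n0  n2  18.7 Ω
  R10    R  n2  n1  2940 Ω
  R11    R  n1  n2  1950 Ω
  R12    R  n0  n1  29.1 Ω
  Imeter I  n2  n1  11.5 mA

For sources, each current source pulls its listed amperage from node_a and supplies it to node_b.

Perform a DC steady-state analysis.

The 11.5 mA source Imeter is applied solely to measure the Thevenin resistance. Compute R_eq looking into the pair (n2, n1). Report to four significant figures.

Element admittances at DC:
  Y(R1) = 0.0001206 S between n1,n0
  Y(R2) = 0.001497 S between n0,n1
  Y(R3) = 0.0002950 S between n1,n0
  Y(R4) = 0.01106 S between n0,n1
  Y(R5) = 0.0003636 S between n1,n2
  Y(R6) = 0.05263 S between n2,n1
  Y(R7) = 0.4149 S between n0,n1
  Y(R8) = 0.0001074 S between n0,n2
  Y(R9) = 0.05348 S between n0,n2
  Y(R10) = 0.0003401 S between n2,n1
  Y(R11) = 0.0005128 S between n1,n2
  Y(R12) = 0.03436 S between n0,n1
  Imeter: injects 0.0115 A into n1 (from n2)
Assemble and solve the 2×2 MNA system:
  V(n1)=0.01173  V(n2)=-0.1012

R_eq = 9.817 Ω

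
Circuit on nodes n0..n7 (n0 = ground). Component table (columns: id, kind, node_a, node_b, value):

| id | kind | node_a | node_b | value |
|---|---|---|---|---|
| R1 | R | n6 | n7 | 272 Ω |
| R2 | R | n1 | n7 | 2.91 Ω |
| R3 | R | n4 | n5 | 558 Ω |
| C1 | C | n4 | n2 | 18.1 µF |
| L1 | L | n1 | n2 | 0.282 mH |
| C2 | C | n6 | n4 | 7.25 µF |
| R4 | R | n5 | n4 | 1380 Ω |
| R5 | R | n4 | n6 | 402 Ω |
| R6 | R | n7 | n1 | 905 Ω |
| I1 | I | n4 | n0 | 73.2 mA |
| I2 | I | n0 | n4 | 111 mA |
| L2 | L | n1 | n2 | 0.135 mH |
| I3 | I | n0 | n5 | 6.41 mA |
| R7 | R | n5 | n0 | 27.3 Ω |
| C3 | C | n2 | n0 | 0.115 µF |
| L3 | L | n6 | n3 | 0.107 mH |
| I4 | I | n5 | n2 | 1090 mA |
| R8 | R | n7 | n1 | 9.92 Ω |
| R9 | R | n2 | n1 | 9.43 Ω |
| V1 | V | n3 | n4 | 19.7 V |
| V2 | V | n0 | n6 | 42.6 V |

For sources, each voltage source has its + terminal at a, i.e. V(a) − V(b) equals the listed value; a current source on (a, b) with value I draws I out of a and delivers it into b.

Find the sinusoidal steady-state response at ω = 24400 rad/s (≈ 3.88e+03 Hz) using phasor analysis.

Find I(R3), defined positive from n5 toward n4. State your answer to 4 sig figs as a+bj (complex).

MNA unknowns: 7 node voltages V₁..V_7 plus 2 source currents (V1, V2)
R1: Y=0.003676+0.000j on G[6,7]
R2: Y=0.3436+0.000j on G[1,7]
R3: Y=0.001792+0.000j on G[4,5]
C1: Y=0.000+0.4416j on G[4,2]
L1: Y=0.000-0.1453j on G[1,2]
C2: Y=0.000+0.1769j on G[6,4]
R4: Y=0.0007246+0.000j on G[5,4]
R5: Y=0.002488+0.000j on G[4,6]
R6: Y=0.001105+0.000j on G[7,1]
I1: z[4]−=0.0732, z[0]+=0.0732
I2: z[0]−=0.111, z[4]+=0.111
L2: Y=0.000-0.3036j on G[1,2]
I3: z[0]−=0.00641, z[5]+=0.00641
R7: Y=0.03663+0.000j on G[5,0]
C3: Y=0.000+0.002806j on G[2,0]
L3: Y=0.000-0.3830j on G[6,3]
I4: z[5]−=1.09, z[2]+=1.09
R8: Y=0.1008+0.000j on G[7,1]
R9: Y=0.1060+0.000j on G[2,1]
V1: row V3−V4=19.7, i_V1 at 3,4
V2: row V0−V6=42.6, i_V2 at 0,6
solve → V1=-79.47+4.687j, V2=-79.57+4.411j, V3=-60.34+7.212j, V4=-80.04+7.212j, V5=-32.83+0.4637j, V6=-42.60+0.000j, V7=-79.17+4.648j
aux → i_V1=-2.762-6.794j, i_V2=-1.259-0.2063j

0.08461-0.01209j A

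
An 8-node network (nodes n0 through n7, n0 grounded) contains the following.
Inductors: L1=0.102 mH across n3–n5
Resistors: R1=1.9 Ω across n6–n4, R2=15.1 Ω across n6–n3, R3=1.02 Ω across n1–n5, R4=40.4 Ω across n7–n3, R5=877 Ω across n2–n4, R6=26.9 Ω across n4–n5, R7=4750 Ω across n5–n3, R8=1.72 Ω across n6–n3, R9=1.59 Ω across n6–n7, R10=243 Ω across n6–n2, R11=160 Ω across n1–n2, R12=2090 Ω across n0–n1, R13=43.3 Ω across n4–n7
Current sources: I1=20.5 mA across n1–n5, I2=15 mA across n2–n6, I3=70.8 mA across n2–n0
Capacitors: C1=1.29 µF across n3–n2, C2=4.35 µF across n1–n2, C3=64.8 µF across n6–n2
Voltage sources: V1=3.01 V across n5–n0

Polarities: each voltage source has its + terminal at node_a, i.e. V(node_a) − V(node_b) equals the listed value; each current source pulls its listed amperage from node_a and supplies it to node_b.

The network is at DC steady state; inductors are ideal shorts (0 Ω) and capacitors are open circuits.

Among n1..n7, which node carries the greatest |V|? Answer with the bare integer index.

2

MNA unknowns: 7 node voltages V₁..V_7 plus 2 source currents (L1, V1)
L1: row V3−V5=0, i_L1 at 3,5
R1: Y=0.5263 on G[6,4]
R2: Y=0.06623 on G[6,3]
I1: z[1]−=0.0205, z[5]+=0.0205
R3: Y=0.9804 on G[1,5]
R4: Y=0.02475 on G[7,3]
R5: Y=0.001140 on G[2,4]
C1: Y=0.000 on G[3,2]
R6: Y=0.03717 on G[4,5]
R7: Y=0.0002105 on G[5,3]
I2: z[2]−=0.015, z[6]+=0.015
R8: Y=0.5814 on G[6,3]
I3: z[2]−=0.0708, z[0]+=0.0708
R9: Y=0.6289 on G[6,7]
R10: Y=0.004115 on G[6,2]
R11: Y=0.006250 on G[1,2]
R12: Y=0.0004785 on G[0,1]
C2: Y=0.000 on G[1,2]
R13: Y=0.02309 on G[4,7]
C3: Y=0.000 on G[6,2]
V1: row V5−V0=3.01, i_V1 at 5,0
solve → V1=2.940, V2=-4.502, V3=3.010, V4=2.964, V5=3.010, V6=2.976, V7=2.977
aux → i_L1=-0.02258, i_V1=-0.07221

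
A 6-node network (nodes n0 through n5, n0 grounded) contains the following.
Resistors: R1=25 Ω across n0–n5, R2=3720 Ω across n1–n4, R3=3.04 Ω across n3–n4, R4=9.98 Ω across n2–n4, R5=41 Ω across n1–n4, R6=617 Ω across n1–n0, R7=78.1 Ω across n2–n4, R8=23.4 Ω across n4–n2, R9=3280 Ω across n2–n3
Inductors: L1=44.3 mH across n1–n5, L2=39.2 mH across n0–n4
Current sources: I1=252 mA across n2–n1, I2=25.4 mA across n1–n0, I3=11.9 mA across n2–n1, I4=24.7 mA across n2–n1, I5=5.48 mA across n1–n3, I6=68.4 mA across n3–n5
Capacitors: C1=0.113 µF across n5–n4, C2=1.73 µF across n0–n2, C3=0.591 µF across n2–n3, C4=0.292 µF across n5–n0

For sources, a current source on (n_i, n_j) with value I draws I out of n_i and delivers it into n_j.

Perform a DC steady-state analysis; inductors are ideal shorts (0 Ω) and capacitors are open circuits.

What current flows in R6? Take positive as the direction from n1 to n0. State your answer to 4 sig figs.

0.007975 A

Apply KCL at each of the 5 non-ground nodes and solve the resulting linear system.
Node n1: branches {L1, I1, R2, I2, I3, R5, R6, I4, I5} → V_1 = 4.920
Node n2: branches {I1, I3, R4, C2, I4, R7, C3, R8, R9} → V_2 = -1.850
Node n3: branches {R3, C3, I5, R9, I6} → V_3 = -0.1928
Node n4: branches {R2, L2, R3, R4, R5, C1, R7, R8} → V_4 = 0.000
Node n5: branches {R1, L1, C1, C4, I6} → V_5 = 4.920
Source currents: i(L1)=0.1284, i(L2)=0.2302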